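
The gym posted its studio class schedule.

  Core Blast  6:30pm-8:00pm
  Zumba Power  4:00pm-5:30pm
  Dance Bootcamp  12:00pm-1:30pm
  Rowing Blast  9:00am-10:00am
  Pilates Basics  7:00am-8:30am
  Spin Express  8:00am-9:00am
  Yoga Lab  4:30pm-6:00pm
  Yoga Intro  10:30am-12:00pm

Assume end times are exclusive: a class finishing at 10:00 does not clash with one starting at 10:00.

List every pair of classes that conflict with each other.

Pilates Basics & Spin Express, Yoga Lab & Zumba Power

Sorted by start: Pilates Basics, Spin Express, Rowing Blast, Yoga Intro, Dance Bootcamp, Zumba Power, Yoga Lab, Core Blast.
Spin Express starts before Pilates Basics ends → Pilates Basics and Spin Express overlap.
Rowing Blast starts after Pilates Basics ends, so nothing later overlaps Pilates Basics either.
Rowing Blast starts exactly when Spin Express ends (back-to-back, no overlap), so nothing later overlaps Spin Express either.
Yoga Intro starts after Rowing Blast ends, so nothing later overlaps Rowing Blast either.
Dance Bootcamp starts exactly when Yoga Intro ends (back-to-back, no overlap), so nothing later overlaps Yoga Intro either.
Zumba Power starts after Dance Bootcamp ends, so nothing later overlaps Dance Bootcamp either.
Yoga Lab starts before Zumba Power ends → Zumba Power and Yoga Lab overlap.
Core Blast starts after Zumba Power ends.
Core Blast starts after Yoga Lab ends.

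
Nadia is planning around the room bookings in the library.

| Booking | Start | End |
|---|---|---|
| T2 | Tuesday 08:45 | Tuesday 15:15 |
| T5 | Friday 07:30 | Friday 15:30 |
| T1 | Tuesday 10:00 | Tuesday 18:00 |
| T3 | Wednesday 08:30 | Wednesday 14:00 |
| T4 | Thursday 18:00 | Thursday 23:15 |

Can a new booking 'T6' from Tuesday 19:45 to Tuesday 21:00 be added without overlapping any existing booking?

Yes — the slot is free

T2: ends Tuesday 15:15 at or before T6 starts Tuesday 19:45 → clear.
T1: ends Tuesday 18:00 at or before T6 starts Tuesday 19:45 → clear.
T3: starts Wednesday 08:30 at or after T6 ends Tuesday 21:00 → clear.
T4: starts Thursday 18:00 at or after T6 ends Tuesday 21:00 → clear.
T5: starts Friday 07:30 at or after T6 ends Tuesday 21:00 → clear.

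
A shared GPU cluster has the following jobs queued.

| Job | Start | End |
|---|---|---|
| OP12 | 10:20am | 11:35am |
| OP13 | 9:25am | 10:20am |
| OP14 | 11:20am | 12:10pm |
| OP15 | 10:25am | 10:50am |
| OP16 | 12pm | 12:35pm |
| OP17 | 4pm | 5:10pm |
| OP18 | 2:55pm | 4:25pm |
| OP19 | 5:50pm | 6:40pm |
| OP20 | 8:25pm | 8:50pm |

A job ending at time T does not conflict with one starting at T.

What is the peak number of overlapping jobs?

2

Walk through starts and ends in time order (an end at T is processed before a start at T):
9:25am start OP13 → 1
10:20am end OP13 → 0
10:20am start OP12 → 1
10:25am start OP15 → 2
10:50am end OP15 → 1
11:20am start OP14 → 2
11:35am end OP12 → 1
12pm start OP16 → 2
12:10pm end OP14 → 1
12:35pm end OP16 → 0
2:55pm start OP18 → 1
4pm start OP17 → 2
4:25pm end OP18 → 1
5:10pm end OP17 → 0
5:50pm start OP19 → 1
6:40pm end OP19 → 0
8:25pm start OP20 → 1
8:50pm end OP20 → 0
Peak is 2, at 10:25am (OP12, OP15).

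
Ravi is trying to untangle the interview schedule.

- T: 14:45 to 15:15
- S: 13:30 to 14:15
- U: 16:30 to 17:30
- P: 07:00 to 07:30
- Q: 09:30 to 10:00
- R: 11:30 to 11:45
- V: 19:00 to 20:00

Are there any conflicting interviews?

No

Two intervals overlap when each starts before the other ends.
Sorted by start: P, Q, R, S, T, U, V.
Q starts after P ends, so nothing later overlaps P either.
R starts after Q ends, so nothing later overlaps Q either.
S starts after R ends, so nothing later overlaps R either.
T starts after S ends, so nothing later overlaps S either.
U starts after T ends, so nothing later overlaps T either.
V starts after U ends.
Every pair is clear; the schedule has no overlaps.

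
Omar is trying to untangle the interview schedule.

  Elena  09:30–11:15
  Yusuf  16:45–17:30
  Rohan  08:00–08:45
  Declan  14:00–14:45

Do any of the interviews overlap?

No

Sorted by start: Rohan, Elena, Declan, Yusuf.
Elena starts after Rohan ends; Rohan is clear from here.
Declan starts after Elena ends; Elena is clear from here.
Yusuf starts after Declan ends.
Every pair is clear; the schedule has no overlaps.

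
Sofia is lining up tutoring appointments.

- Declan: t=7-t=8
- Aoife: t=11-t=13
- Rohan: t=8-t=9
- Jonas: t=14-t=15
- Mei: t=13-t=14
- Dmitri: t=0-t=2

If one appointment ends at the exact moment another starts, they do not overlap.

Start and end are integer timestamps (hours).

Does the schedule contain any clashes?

No

Check each pair: they overlap iff neither finishes before the other starts.
Sorted by start: Dmitri, Declan, Rohan, Aoife, Mei, Jonas.
Declan starts after Dmitri ends — done with Dmitri.
Rohan starts exactly when Declan ends (back-to-back, no overlap) — done with Declan.
Aoife starts after Rohan ends — done with Rohan.
Mei starts exactly when Aoife ends (back-to-back, no overlap) — done with Aoife.
Jonas starts exactly when Mei ends (back-to-back, no overlap).
Every pair is clear; the schedule has no overlaps.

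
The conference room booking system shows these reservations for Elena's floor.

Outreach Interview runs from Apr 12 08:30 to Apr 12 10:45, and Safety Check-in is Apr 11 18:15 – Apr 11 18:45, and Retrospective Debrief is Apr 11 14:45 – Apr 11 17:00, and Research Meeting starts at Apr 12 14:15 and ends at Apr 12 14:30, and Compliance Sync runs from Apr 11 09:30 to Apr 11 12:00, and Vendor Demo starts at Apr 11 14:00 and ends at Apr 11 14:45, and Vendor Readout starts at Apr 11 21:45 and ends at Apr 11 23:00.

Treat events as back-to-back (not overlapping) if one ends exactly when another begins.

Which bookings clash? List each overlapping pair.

none

Sorted by start: Compliance Sync, Vendor Demo, Retrospective Debrief, Safety Check-in, Vendor Readout, Outreach Interview, Research Meeting.
Vendor Demo starts after Compliance Sync ends, so nothing later overlaps Compliance Sync either.
Retrospective Debrief starts exactly when Vendor Demo ends (back-to-back, no overlap), so nothing later overlaps Vendor Demo either.
Safety Check-in starts after Retrospective Debrief ends, so nothing later overlaps Retrospective Debrief either.
Vendor Readout starts after Safety Check-in ends, so nothing later overlaps Safety Check-in either.
Outreach Interview starts after Vendor Readout ends, so nothing later overlaps Vendor Readout either.
Research Meeting starts after Outreach Interview ends.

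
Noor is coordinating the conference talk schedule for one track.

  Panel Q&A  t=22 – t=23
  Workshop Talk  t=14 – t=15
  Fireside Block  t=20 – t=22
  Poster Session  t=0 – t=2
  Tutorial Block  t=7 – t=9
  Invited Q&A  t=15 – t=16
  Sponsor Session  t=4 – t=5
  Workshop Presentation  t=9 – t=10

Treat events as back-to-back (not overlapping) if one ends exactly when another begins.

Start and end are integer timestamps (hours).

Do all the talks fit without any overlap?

Two intervals overlap when each starts before the other ends.
Sorted by start: Poster Session, Sponsor Session, Tutorial Block, Workshop Presentation, Workshop Talk, Invited Q&A, Fireside Block, Panel Q&A.
Sponsor Session starts after Poster Session ends — done with Poster Session.
Tutorial Block starts after Sponsor Session ends — done with Sponsor Session.
Workshop Presentation starts exactly when Tutorial Block ends (back-to-back, no overlap) — done with Tutorial Block.
Workshop Talk starts after Workshop Presentation ends — done with Workshop Presentation.
Invited Q&A starts exactly when Workshop Talk ends (back-to-back, no overlap) — done with Workshop Talk.
Fireside Block starts after Invited Q&A ends — done with Invited Q&A.
Panel Q&A starts exactly when Fireside Block ends (back-to-back, no overlap).
Every pair is clear; the schedule has no overlaps.

Yes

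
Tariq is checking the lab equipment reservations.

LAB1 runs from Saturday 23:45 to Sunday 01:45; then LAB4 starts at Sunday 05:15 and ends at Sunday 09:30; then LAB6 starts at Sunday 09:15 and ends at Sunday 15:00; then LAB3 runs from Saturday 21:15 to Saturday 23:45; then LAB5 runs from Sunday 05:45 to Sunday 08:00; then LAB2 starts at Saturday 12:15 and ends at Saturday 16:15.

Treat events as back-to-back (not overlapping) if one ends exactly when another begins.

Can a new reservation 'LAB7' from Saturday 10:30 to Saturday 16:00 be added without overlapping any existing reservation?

LAB2: starts Saturday 12:15 before LAB7 ends Saturday 16:00, and ends Saturday 16:15 after LAB7 starts Saturday 10:30 → overlap.
LAB3: starts Saturday 21:15 at or after LAB7 ends Saturday 16:00 → clear.
LAB1: starts Saturday 23:45 at or after LAB7 ends Saturday 16:00 → clear.
LAB4: starts Sunday 05:15 at or after LAB7 ends Saturday 16:00 → clear.
LAB5: starts Sunday 05:45 at or after LAB7 ends Saturday 16:00 → clear.
LAB6: starts Sunday 09:15 at or after LAB7 ends Saturday 16:00 → clear.
LAB7 overlaps LAB2.

No — it overlaps LAB2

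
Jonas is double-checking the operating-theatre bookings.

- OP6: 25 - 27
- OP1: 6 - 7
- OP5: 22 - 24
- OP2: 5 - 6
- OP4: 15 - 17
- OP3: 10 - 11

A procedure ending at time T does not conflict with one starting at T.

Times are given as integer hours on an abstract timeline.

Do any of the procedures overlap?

No

Sorted by start: OP2, OP1, OP3, OP4, OP5, OP6.
OP1 starts exactly when OP2 ends (back-to-back, no overlap) — done with OP2.
OP3 starts after OP1 ends — done with OP1.
OP4 starts after OP3 ends — done with OP3.
OP5 starts after OP4 ends — done with OP4.
OP6 starts after OP5 ends.
Every pair is clear; the schedule has no overlaps.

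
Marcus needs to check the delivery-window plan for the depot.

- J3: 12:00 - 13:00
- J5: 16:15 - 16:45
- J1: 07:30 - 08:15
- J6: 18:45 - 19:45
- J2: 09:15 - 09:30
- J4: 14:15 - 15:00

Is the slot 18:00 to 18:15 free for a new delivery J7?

Yes — the slot is free

J1: ends 08:15 at or before J7 starts 18:00 → clear.
J2: ends 09:30 at or before J7 starts 18:00 → clear.
J3: ends 13:00 at or before J7 starts 18:00 → clear.
J4: ends 15:00 at or before J7 starts 18:00 → clear.
J5: ends 16:45 at or before J7 starts 18:00 → clear.
J6: starts 18:45 at or after J7 ends 18:15 → clear.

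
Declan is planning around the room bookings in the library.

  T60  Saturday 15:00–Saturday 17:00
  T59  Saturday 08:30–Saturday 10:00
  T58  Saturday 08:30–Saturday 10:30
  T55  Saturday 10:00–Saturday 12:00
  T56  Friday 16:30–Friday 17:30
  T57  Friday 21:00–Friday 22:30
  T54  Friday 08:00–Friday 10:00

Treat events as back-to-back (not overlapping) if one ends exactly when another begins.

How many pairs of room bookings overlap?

2

Sorted by start: T54, T56, T57, T58, T59, T55, T60.
T56 starts after T54 ends; T54 is clear from here.
T57 starts after T56 ends; T56 is clear from here.
T58 starts after T57 ends; T57 is clear from here.
T59 starts before T58 ends → T58 and T59 overlap.
T55 starts before T58 ends → T58 and T55 overlap.
T60 starts after T58 ends.
T55 starts exactly when T59 ends (back-to-back, no overlap); T59 is clear from here.
T60 starts after T55 ends.
Overlapping pairs: T55 & T58, T58 & T59 — 2 in total.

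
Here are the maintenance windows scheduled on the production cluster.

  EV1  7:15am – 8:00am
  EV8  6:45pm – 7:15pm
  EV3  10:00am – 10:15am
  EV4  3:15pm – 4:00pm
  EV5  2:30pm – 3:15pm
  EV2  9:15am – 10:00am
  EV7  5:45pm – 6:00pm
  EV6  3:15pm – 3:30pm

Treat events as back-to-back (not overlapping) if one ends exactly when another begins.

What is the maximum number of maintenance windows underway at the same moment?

2

Sort all start/end points and keep a running count:
7:15am start EV1 → 1
8:00am end EV1 → 0
9:15am start EV2 → 1
10:00am end EV2 → 0
10:00am start EV3 → 1
10:15am end EV3 → 0
2:30pm start EV5 → 1
3:15pm end EV5 → 0
3:15pm start EV4 → 1
3:15pm start EV6 → 2
3:30pm end EV6 → 1
4:00pm end EV4 → 0
5:45pm start EV7 → 1
6:00pm end EV7 → 0
6:45pm start EV8 → 1
7:15pm end EV8 → 0
Peak is 2, at 3:15pm (EV4, EV6).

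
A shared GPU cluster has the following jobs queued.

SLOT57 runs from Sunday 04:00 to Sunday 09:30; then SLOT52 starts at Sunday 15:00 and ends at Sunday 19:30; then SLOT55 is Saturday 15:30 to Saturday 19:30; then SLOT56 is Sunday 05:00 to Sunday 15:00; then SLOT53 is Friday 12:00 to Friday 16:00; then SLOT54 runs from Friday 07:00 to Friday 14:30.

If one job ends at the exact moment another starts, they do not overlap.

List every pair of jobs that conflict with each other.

SLOT53 & SLOT54, SLOT56 & SLOT57

Two intervals overlap when each starts before the other ends.
Sorted by start: SLOT54, SLOT53, SLOT55, SLOT57, SLOT56, SLOT52.
SLOT53 starts before SLOT54 ends → SLOT54 and SLOT53 overlap.
SLOT55 starts after SLOT54 ends — done with SLOT54.
SLOT55 starts after SLOT53 ends — done with SLOT53.
SLOT57 starts after SLOT55 ends — done with SLOT55.
SLOT56 starts before SLOT57 ends → SLOT57 and SLOT56 overlap.
SLOT52 starts after SLOT57 ends.
SLOT52 starts exactly when SLOT56 ends (back-to-back, no overlap).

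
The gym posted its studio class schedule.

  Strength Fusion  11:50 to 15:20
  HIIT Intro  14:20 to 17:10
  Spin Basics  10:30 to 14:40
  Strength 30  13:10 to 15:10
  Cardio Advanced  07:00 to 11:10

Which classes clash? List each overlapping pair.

Check each pair: they overlap iff neither finishes before the other starts.
Sorted by start: Cardio Advanced, Spin Basics, Strength Fusion, Strength 30, HIIT Intro.
Spin Basics starts before Cardio Advanced ends → Cardio Advanced and Spin Basics overlap.
Strength Fusion starts after Cardio Advanced ends; Cardio Advanced is clear from here.
Strength Fusion starts before Spin Basics ends → Spin Basics and Strength Fusion overlap.
Strength 30 starts before Spin Basics ends → Spin Basics and Strength 30 overlap.
HIIT Intro starts before Spin Basics ends → Spin Basics and HIIT Intro overlap.
Strength 30 starts before Strength Fusion ends → Strength Fusion and Strength 30 overlap.
HIIT Intro starts before Strength Fusion ends → Strength Fusion and HIIT Intro overlap.
HIIT Intro starts before Strength 30 ends → Strength 30 and HIIT Intro overlap.

Cardio Advanced & Spin Basics, HIIT Intro & Spin Basics, HIIT Intro & Strength 30, HIIT Intro & Strength Fusion, Spin Basics & Strength 30, Spin Basics & Strength Fusion, Strength 30 & Strength Fusion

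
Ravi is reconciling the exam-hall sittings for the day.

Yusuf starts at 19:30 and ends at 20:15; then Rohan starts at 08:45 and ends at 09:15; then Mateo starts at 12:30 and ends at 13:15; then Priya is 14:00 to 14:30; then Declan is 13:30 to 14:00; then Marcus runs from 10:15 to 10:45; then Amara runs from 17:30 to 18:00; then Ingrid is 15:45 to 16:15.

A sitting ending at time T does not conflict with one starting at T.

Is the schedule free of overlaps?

Sorted by start: Rohan, Marcus, Mateo, Declan, Priya, Ingrid, Amara, Yusuf.
Marcus starts after Rohan ends; Rohan is clear from here.
Mateo starts after Marcus ends; Marcus is clear from here.
Declan starts after Mateo ends; Mateo is clear from here.
Priya starts exactly when Declan ends (back-to-back, no overlap); Declan is clear from here.
Ingrid starts after Priya ends; Priya is clear from here.
Amara starts after Ingrid ends; Ingrid is clear from here.
Yusuf starts after Amara ends.
Every pair is clear; the schedule has no overlaps.

Yes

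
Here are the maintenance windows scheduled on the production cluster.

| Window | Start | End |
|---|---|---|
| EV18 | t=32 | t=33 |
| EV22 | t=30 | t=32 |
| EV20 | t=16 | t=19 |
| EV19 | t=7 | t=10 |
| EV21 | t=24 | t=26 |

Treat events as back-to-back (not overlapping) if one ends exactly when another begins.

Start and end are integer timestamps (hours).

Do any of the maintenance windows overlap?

Sorted by start: EV19, EV20, EV21, EV22, EV18.
EV20 starts after EV19 ends — done with EV19.
EV21 starts after EV20 ends — done with EV20.
EV22 starts after EV21 ends — done with EV21.
EV18 starts exactly when EV22 ends (back-to-back, no overlap).
Every pair is clear; the schedule has no overlaps.

No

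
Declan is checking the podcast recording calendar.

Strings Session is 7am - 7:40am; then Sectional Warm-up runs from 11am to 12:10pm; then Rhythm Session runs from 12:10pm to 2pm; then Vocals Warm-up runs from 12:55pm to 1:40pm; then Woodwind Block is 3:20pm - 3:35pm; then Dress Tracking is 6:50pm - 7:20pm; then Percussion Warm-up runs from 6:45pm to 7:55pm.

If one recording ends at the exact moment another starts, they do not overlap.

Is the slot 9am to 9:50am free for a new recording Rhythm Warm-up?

Yes — the slot is free

Strings Session: ends 7:40am at or before Rhythm Warm-up starts 9am → clear.
Sectional Warm-up: starts 11am at or after Rhythm Warm-up ends 9:50am → clear.
Rhythm Session: starts 12:10pm at or after Rhythm Warm-up ends 9:50am → clear.
Vocals Warm-up: starts 12:55pm at or after Rhythm Warm-up ends 9:50am → clear.
Woodwind Block: starts 3:20pm at or after Rhythm Warm-up ends 9:50am → clear.
Percussion Warm-up: starts 6:45pm at or after Rhythm Warm-up ends 9:50am → clear.
Dress Tracking: starts 6:50pm at or after Rhythm Warm-up ends 9:50am → clear.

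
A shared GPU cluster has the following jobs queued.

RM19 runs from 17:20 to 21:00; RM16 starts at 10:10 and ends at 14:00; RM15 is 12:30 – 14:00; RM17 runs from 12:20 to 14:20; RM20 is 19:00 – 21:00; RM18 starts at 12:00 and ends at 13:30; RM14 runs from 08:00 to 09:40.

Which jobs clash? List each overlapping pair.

RM15 & RM16, RM15 & RM17, RM15 & RM18, RM16 & RM17, RM16 & RM18, RM17 & RM18, RM19 & RM20

Sorted by start: RM14, RM16, RM18, RM17, RM15, RM19, RM20.
RM16 starts after RM14 ends, so nothing later overlaps RM14 either.
RM18 starts before RM16 ends → RM16 and RM18 overlap.
RM17 starts before RM16 ends → RM16 and RM17 overlap.
RM15 starts before RM16 ends → RM16 and RM15 overlap.
RM19 starts after RM16 ends, so nothing later overlaps RM16 either.
RM17 starts before RM18 ends → RM18 and RM17 overlap.
RM15 starts before RM18 ends → RM18 and RM15 overlap.
RM19 starts after RM18 ends, so nothing later overlaps RM18 either.
RM15 starts before RM17 ends → RM17 and RM15 overlap.
RM19 starts after RM17 ends, so nothing later overlaps RM17 either.
RM19 starts after RM15 ends, so nothing later overlaps RM15 either.
RM20 starts before RM19 ends → RM19 and RM20 overlap.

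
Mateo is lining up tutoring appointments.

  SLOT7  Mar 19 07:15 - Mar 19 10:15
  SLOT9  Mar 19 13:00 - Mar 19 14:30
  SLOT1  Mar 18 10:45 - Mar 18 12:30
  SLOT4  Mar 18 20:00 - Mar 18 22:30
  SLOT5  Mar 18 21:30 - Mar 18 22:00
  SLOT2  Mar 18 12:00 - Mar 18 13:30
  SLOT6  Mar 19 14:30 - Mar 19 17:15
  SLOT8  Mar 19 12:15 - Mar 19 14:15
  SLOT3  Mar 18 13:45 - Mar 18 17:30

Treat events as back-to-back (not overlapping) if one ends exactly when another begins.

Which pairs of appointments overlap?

Sorted by start: SLOT1, SLOT2, SLOT3, SLOT4, SLOT5, SLOT7, SLOT8, SLOT9, SLOT6.
SLOT2 starts before SLOT1 ends → SLOT1 and SLOT2 overlap.
SLOT3 starts after SLOT1 ends, so nothing later overlaps SLOT1 either.
SLOT3 starts after SLOT2 ends, so nothing later overlaps SLOT2 either.
SLOT4 starts after SLOT3 ends, so nothing later overlaps SLOT3 either.
SLOT5 starts before SLOT4 ends → SLOT4 and SLOT5 overlap.
SLOT7 starts after SLOT4 ends, so nothing later overlaps SLOT4 either.
SLOT7 starts after SLOT5 ends, so nothing later overlaps SLOT5 either.
SLOT8 starts after SLOT7 ends, so nothing later overlaps SLOT7 either.
SLOT9 starts before SLOT8 ends → SLOT8 and SLOT9 overlap.
SLOT6 starts after SLOT8 ends.
SLOT6 starts exactly when SLOT9 ends (back-to-back, no overlap).

SLOT1 & SLOT2, SLOT4 & SLOT5, SLOT8 & SLOT9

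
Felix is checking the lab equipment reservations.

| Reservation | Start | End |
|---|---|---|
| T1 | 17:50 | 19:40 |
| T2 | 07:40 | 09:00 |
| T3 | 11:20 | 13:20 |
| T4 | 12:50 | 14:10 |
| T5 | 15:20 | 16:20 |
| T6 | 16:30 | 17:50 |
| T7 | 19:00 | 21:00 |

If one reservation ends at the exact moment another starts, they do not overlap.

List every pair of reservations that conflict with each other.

T1 & T7, T3 & T4

Sorted by start: T2, T3, T4, T5, T6, T1, T7.
T3 starts after T2 ends — done with T2.
T4 starts before T3 ends → T3 and T4 overlap.
T5 starts after T3 ends — done with T3.
T5 starts after T4 ends — done with T4.
T6 starts after T5 ends — done with T5.
T1 starts exactly when T6 ends (back-to-back, no overlap) — done with T6.
T7 starts before T1 ends → T1 and T7 overlap.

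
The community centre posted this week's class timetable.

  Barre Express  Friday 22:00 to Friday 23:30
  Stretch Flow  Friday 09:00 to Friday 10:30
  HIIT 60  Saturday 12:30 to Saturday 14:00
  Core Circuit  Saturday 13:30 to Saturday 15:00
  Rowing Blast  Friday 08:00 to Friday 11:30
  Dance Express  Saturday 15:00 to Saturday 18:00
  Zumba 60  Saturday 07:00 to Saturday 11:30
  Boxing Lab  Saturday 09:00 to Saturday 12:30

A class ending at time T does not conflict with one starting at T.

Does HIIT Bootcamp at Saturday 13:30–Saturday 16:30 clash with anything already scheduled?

Yes — it overlaps Core Circuit, Dance Express, HIIT 60

Rowing Blast: ends Friday 11:30 at or before HIIT Bootcamp starts Saturday 13:30 → clear.
Stretch Flow: ends Friday 10:30 at or before HIIT Bootcamp starts Saturday 13:30 → clear.
Barre Express: ends Friday 23:30 at or before HIIT Bootcamp starts Saturday 13:30 → clear.
Zumba 60: ends Saturday 11:30 at or before HIIT Bootcamp starts Saturday 13:30 → clear.
Boxing Lab: ends Saturday 12:30 at or before HIIT Bootcamp starts Saturday 13:30 → clear.
HIIT 60: starts Saturday 12:30 before HIIT Bootcamp ends Saturday 16:30, and ends Saturday 14:00 after HIIT Bootcamp starts Saturday 13:30 → overlap.
Core Circuit: starts Saturday 13:30 before HIIT Bootcamp ends Saturday 16:30, and ends Saturday 15:00 after HIIT Bootcamp starts Saturday 13:30 → overlap.
Dance Express: starts Saturday 15:00 before HIIT Bootcamp ends Saturday 16:30, and ends Saturday 18:00 after HIIT Bootcamp starts Saturday 13:30 → overlap.
HIIT Bootcamp overlaps HIIT 60, Dance Express, Core Circuit.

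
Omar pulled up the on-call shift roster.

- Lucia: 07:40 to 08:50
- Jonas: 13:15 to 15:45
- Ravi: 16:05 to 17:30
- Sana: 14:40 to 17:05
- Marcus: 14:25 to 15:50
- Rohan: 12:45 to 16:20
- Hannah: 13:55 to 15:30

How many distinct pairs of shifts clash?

Sorted by start: Lucia, Rohan, Jonas, Hannah, Marcus, Sana, Ravi.
Rohan starts after Lucia ends — done with Lucia.
Jonas starts before Rohan ends → Rohan and Jonas overlap.
Hannah starts before Rohan ends → Rohan and Hannah overlap.
Marcus starts before Rohan ends → Rohan and Marcus overlap.
Sana starts before Rohan ends → Rohan and Sana overlap.
Ravi starts before Rohan ends → Rohan and Ravi overlap.
Hannah starts before Jonas ends → Jonas and Hannah overlap.
Marcus starts before Jonas ends → Jonas and Marcus overlap.
Sana starts before Jonas ends → Jonas and Sana overlap.
Ravi starts after Jonas ends.
Marcus starts before Hannah ends → Hannah and Marcus overlap.
Sana starts before Hannah ends → Hannah and Sana overlap.
Ravi starts after Hannah ends.
Sana starts before Marcus ends → Marcus and Sana overlap.
Ravi starts after Marcus ends.
Ravi starts before Sana ends → Sana and Ravi overlap.
Overlapping pairs: Hannah & Jonas, Hannah & Marcus, Hannah & Rohan, Hannah & Sana, Jonas & Marcus, Jonas & Rohan, Jonas & Sana, Marcus & Rohan, Marcus & Sana, Ravi & Rohan, Ravi & Sana, Rohan & Sana — 12 in total.

12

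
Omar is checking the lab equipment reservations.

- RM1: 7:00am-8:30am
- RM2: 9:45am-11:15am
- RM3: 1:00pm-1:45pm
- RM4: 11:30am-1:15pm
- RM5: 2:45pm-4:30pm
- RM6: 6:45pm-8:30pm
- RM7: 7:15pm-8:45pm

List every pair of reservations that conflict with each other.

Sorted by start: RM1, RM2, RM4, RM3, RM5, RM6, RM7.
RM2 starts after RM1 ends, so nothing later overlaps RM1 either.
RM4 starts after RM2 ends, so nothing later overlaps RM2 either.
RM3 starts before RM4 ends → RM4 and RM3 overlap.
RM5 starts after RM4 ends, so nothing later overlaps RM4 either.
RM5 starts after RM3 ends, so nothing later overlaps RM3 either.
RM6 starts after RM5 ends, so nothing later overlaps RM5 either.
RM7 starts before RM6 ends → RM6 and RM7 overlap.

RM3 & RM4, RM6 & RM7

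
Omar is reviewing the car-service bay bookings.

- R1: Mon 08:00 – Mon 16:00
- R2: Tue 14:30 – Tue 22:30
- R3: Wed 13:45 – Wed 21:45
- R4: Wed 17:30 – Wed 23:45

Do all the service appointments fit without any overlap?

Check each pair: they overlap iff neither finishes before the other starts.
Sorted by start: R1, R2, R3, R4.
R2 starts after R1 ends, so R1 has no further overlaps.
R3 starts after R2 ends, so R2 has no further overlaps.
R4 starts before R3 ends → R3 and R4 overlap.
That's a conflict, so the schedule is not conflict-free.

No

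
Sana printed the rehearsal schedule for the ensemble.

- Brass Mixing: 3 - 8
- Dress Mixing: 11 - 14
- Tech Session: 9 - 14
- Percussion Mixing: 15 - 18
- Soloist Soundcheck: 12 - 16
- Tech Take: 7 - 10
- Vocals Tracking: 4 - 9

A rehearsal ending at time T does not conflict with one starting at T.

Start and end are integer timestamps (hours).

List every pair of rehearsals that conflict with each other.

Brass Mixing & Tech Take, Brass Mixing & Vocals Tracking, Dress Mixing & Soloist Soundcheck, Dress Mixing & Tech Session, Percussion Mixing & Soloist Soundcheck, Soloist Soundcheck & Tech Session, Tech Session & Tech Take, Tech Take & Vocals Tracking

Sorted by start: Brass Mixing, Vocals Tracking, Tech Take, Tech Session, Dress Mixing, Soloist Soundcheck, Percussion Mixing.
Vocals Tracking starts before Brass Mixing ends → Brass Mixing and Vocals Tracking overlap.
Tech Take starts before Brass Mixing ends → Brass Mixing and Tech Take overlap.
Tech Session starts after Brass Mixing ends, so nothing later overlaps Brass Mixing either.
Tech Take starts before Vocals Tracking ends → Vocals Tracking and Tech Take overlap.
Tech Session starts exactly when Vocals Tracking ends (back-to-back, no overlap), so nothing later overlaps Vocals Tracking either.
Tech Session starts before Tech Take ends → Tech Take and Tech Session overlap.
Dress Mixing starts after Tech Take ends, so nothing later overlaps Tech Take either.
Dress Mixing starts before Tech Session ends → Tech Session and Dress Mixing overlap.
Soloist Soundcheck starts before Tech Session ends → Tech Session and Soloist Soundcheck overlap.
Percussion Mixing starts after Tech Session ends.
Soloist Soundcheck starts before Dress Mixing ends → Dress Mixing and Soloist Soundcheck overlap.
Percussion Mixing starts after Dress Mixing ends.
Percussion Mixing starts before Soloist Soundcheck ends → Soloist Soundcheck and Percussion Mixing overlap.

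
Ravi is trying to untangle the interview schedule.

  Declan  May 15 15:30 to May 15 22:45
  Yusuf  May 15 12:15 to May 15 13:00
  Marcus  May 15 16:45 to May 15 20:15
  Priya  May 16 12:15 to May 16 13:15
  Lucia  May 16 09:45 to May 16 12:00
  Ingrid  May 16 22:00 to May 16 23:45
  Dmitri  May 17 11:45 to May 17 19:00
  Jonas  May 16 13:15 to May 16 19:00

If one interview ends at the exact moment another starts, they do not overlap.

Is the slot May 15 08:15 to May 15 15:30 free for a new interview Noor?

No — it overlaps Yusuf

Yusuf: starts May 15 12:15 before Noor ends May 15 15:30, and ends May 15 13:00 after Noor starts May 15 08:15 → overlap.
Declan: starts May 15 15:30 at or after Noor ends May 15 15:30 → clear.
Marcus: starts May 15 16:45 at or after Noor ends May 15 15:30 → clear.
Lucia: starts May 16 09:45 at or after Noor ends May 15 15:30 → clear.
Priya: starts May 16 12:15 at or after Noor ends May 15 15:30 → clear.
Jonas: starts May 16 13:15 at or after Noor ends May 15 15:30 → clear.
Ingrid: starts May 16 22:00 at or after Noor ends May 15 15:30 → clear.
Dmitri: starts May 17 11:45 at or after Noor ends May 15 15:30 → clear.
Noor overlaps Yusuf.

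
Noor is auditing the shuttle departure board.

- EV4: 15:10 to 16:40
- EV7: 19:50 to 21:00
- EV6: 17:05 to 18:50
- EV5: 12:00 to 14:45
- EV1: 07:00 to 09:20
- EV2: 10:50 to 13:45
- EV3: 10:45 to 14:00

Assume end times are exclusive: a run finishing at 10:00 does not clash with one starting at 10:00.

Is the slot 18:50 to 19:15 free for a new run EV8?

EV1: ends 09:20 at or before EV8 starts 18:50 → clear.
EV3: ends 14:00 at or before EV8 starts 18:50 → clear.
EV2: ends 13:45 at or before EV8 starts 18:50 → clear.
EV5: ends 14:45 at or before EV8 starts 18:50 → clear.
EV4: ends 16:40 at or before EV8 starts 18:50 → clear.
EV6: ends 18:50 at or before EV8 starts 18:50 → clear.
EV7: starts 19:50 at or after EV8 ends 19:15 → clear.

Yes — the slot is free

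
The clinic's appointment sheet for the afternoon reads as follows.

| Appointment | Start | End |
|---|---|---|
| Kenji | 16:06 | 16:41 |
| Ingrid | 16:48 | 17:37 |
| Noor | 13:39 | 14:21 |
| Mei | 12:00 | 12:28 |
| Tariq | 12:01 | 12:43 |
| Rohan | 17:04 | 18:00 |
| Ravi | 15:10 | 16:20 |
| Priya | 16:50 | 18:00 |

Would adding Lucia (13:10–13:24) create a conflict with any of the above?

Mei: ends 12:28 at or before Lucia starts 13:10 → clear.
Tariq: ends 12:43 at or before Lucia starts 13:10 → clear.
Noor: starts 13:39 at or after Lucia ends 13:24 → clear.
Ravi: starts 15:10 at or after Lucia ends 13:24 → clear.
Kenji: starts 16:06 at or after Lucia ends 13:24 → clear.
Ingrid: starts 16:48 at or after Lucia ends 13:24 → clear.
Priya: starts 16:50 at or after Lucia ends 13:24 → clear.
Rohan: starts 17:04 at or after Lucia ends 13:24 → clear.

No — it doesn't clash with anything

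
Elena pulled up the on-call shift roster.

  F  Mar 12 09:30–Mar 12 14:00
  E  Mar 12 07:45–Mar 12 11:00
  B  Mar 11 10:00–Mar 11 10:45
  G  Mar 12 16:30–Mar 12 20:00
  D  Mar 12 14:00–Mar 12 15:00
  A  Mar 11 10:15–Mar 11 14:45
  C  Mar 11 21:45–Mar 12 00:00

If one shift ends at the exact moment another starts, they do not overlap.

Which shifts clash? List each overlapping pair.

A & B, E & F

Sorted by start: B, A, C, E, F, D, G.
A starts before B ends → B and A overlap.
C starts after B ends; B is clear from here.
C starts after A ends; A is clear from here.
E starts after C ends; C is clear from here.
F starts before E ends → E and F overlap.
D starts after E ends; E is clear from here.
D starts exactly when F ends (back-to-back, no overlap); F is clear from here.
G starts after D ends.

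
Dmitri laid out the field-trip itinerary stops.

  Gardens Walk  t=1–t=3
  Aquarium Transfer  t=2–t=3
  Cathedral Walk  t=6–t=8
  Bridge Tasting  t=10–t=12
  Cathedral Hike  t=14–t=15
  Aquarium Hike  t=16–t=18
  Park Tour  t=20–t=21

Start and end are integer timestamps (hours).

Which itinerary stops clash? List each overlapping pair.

Aquarium Transfer & Gardens Walk

Check each pair: they overlap iff neither finishes before the other starts.
Sorted by start: Gardens Walk, Aquarium Transfer, Cathedral Walk, Bridge Tasting, Cathedral Hike, Aquarium Hike, Park Tour.
Aquarium Transfer starts before Gardens Walk ends → Gardens Walk and Aquarium Transfer overlap.
Cathedral Walk starts after Gardens Walk ends; Gardens Walk is clear from here.
Cathedral Walk starts after Aquarium Transfer ends; Aquarium Transfer is clear from here.
Bridge Tasting starts after Cathedral Walk ends; Cathedral Walk is clear from here.
Cathedral Hike starts after Bridge Tasting ends; Bridge Tasting is clear from here.
Aquarium Hike starts after Cathedral Hike ends; Cathedral Hike is clear from here.
Park Tour starts after Aquarium Hike ends.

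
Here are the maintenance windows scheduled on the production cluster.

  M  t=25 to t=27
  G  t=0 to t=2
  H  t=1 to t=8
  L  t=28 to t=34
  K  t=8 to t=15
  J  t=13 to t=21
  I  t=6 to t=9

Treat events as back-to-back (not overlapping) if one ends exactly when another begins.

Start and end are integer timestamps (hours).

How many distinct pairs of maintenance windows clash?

Sorted by start: G, H, I, K, J, M, L.
H starts before G ends → G and H overlap.
I starts after G ends, so G has no further overlaps.
I starts before H ends → H and I overlap.
K starts exactly when H ends (back-to-back, no overlap), so H has no further overlaps.
K starts before I ends → I and K overlap.
J starts after I ends, so I has no further overlaps.
J starts before K ends → K and J overlap.
M starts after K ends, so K has no further overlaps.
M starts after J ends, so J has no further overlaps.
L starts after M ends.
Overlapping pairs: G & H, H & I, I & K, J & K — 4 in total.

4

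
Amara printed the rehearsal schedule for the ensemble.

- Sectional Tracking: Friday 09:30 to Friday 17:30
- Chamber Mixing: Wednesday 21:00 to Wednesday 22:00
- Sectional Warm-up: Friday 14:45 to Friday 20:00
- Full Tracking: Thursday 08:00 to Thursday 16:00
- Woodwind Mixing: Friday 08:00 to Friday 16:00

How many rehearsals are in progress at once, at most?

3

Sort all start/end points and keep a running count:
Wednesday 21:00 start Chamber Mixing → 1
Wednesday 22:00 end Chamber Mixing → 0
Thursday 08:00 start Full Tracking → 1
Thursday 16:00 end Full Tracking → 0
Friday 08:00 start Woodwind Mixing → 1
Friday 09:30 start Sectional Tracking → 2
Friday 14:45 start Sectional Warm-up → 3
Friday 16:00 end Woodwind Mixing → 2
Friday 17:30 end Sectional Tracking → 1
Friday 20:00 end Sectional Warm-up → 0
Peak is 3, at Friday 14:45 (Sectional Tracking, Sectional Warm-up, Woodwind Mixing).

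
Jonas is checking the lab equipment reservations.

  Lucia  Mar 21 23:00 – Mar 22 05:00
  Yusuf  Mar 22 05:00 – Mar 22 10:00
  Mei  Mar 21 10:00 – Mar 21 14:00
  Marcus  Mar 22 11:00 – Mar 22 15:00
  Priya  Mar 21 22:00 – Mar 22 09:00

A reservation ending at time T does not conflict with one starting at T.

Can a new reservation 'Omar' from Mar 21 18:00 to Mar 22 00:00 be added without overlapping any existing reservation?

No — it overlaps Lucia, Priya

Mei: ends Mar 21 14:00 at or before Omar starts Mar 21 18:00 → clear.
Priya: starts Mar 21 22:00 before Omar ends Mar 22 00:00, and ends Mar 22 09:00 after Omar starts Mar 21 18:00 → overlap.
Lucia: starts Mar 21 23:00 before Omar ends Mar 22 00:00, and ends Mar 22 05:00 after Omar starts Mar 21 18:00 → overlap.
Yusuf: starts Mar 22 05:00 at or after Omar ends Mar 22 00:00 → clear.
Marcus: starts Mar 22 11:00 at or after Omar ends Mar 22 00:00 → clear.
Omar overlaps Priya, Lucia.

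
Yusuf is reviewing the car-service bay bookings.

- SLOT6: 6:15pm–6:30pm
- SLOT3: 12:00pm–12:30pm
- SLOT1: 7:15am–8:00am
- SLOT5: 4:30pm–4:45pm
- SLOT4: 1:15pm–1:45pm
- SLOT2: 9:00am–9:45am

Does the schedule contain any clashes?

Sorted by start: SLOT1, SLOT2, SLOT3, SLOT4, SLOT5, SLOT6.
SLOT2 starts after SLOT1 ends; SLOT1 is clear from here.
SLOT3 starts after SLOT2 ends; SLOT2 is clear from here.
SLOT4 starts after SLOT3 ends; SLOT3 is clear from here.
SLOT5 starts after SLOT4 ends; SLOT4 is clear from here.
SLOT6 starts after SLOT5 ends.
Every pair is clear; the schedule has no overlaps.

No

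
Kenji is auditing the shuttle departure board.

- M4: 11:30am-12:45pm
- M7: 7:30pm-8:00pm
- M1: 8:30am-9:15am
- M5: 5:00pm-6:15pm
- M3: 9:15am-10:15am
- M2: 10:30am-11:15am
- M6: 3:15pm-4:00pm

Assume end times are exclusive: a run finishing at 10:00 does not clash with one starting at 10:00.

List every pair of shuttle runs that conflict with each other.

Two intervals overlap when each starts before the other ends.
Sorted by start: M1, M3, M2, M4, M6, M5, M7.
M3 starts exactly when M1 ends (back-to-back, no overlap); M1 is clear from here.
M2 starts after M3 ends; M3 is clear from here.
M4 starts after M2 ends; M2 is clear from here.
M6 starts after M4 ends; M4 is clear from here.
M5 starts after M6 ends; M6 is clear from here.
M7 starts after M5 ends.

no overlapping pairs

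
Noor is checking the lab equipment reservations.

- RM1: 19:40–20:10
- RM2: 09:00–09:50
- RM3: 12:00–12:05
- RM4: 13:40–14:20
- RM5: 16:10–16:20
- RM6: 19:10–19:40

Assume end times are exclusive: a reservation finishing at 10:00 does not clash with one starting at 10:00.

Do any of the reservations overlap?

No

Check each pair: they overlap iff neither finishes before the other starts.
Sorted by start: RM2, RM3, RM4, RM5, RM6, RM1.
RM3 starts after RM2 ends, so nothing later overlaps RM2 either.
RM4 starts after RM3 ends, so nothing later overlaps RM3 either.
RM5 starts after RM4 ends, so nothing later overlaps RM4 either.
RM6 starts after RM5 ends, so nothing later overlaps RM5 either.
RM1 starts exactly when RM6 ends (back-to-back, no overlap).
Every pair is clear; the schedule has no overlaps.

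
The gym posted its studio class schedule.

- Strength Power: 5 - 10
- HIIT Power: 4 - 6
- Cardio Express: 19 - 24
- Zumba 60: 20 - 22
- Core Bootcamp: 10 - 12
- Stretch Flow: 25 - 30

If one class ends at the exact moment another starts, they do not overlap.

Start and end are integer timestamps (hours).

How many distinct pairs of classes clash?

2

Two intervals overlap when each starts before the other ends.
Sorted by start: HIIT Power, Strength Power, Core Bootcamp, Cardio Express, Zumba 60, Stretch Flow.
Strength Power starts before HIIT Power ends → HIIT Power and Strength Power overlap.
Core Bootcamp starts after HIIT Power ends, so HIIT Power has no further overlaps.
Core Bootcamp starts exactly when Strength Power ends (back-to-back, no overlap), so Strength Power has no further overlaps.
Cardio Express starts after Core Bootcamp ends, so Core Bootcamp has no further overlaps.
Zumba 60 starts before Cardio Express ends → Cardio Express and Zumba 60 overlap.
Stretch Flow starts after Cardio Express ends.
Stretch Flow starts after Zumba 60 ends.
Overlapping pairs: Cardio Express & Zumba 60, HIIT Power & Strength Power — 2 in total.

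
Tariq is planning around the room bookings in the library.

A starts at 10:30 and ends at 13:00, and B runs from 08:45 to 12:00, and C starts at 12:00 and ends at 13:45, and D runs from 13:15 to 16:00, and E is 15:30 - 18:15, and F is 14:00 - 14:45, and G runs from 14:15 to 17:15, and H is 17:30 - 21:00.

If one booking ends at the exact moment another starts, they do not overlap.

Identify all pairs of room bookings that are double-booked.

Two intervals overlap when each starts before the other ends.
Sorted by start: B, A, C, D, F, G, E, H.
A starts before B ends → B and A overlap.
C starts exactly when B ends (back-to-back, no overlap), so nothing later overlaps B either.
C starts before A ends → A and C overlap.
D starts after A ends, so nothing later overlaps A either.
D starts before C ends → C and D overlap.
F starts after C ends, so nothing later overlaps C either.
F starts before D ends → D and F overlap.
G starts before D ends → D and G overlap.
E starts before D ends → D and E overlap.
H starts after D ends.
G starts before F ends → F and G overlap.
E starts after F ends, so nothing later overlaps F either.
E starts before G ends → G and E overlap.
H starts after G ends.
H starts before E ends → E and H overlap.

A & B, A & C, C & D, D & E, D & F, D & G, E & G, E & H, F & G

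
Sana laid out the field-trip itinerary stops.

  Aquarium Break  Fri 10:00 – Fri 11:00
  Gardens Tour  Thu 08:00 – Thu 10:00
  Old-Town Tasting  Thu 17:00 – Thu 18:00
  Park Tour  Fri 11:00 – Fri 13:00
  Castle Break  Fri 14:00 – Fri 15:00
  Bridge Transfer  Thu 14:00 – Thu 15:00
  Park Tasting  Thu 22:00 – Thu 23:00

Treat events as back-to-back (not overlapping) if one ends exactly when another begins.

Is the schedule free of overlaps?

Yes

Sorted by start: Gardens Tour, Bridge Transfer, Old-Town Tasting, Park Tasting, Aquarium Break, Park Tour, Castle Break.
Bridge Transfer starts after Gardens Tour ends; Gardens Tour is clear from here.
Old-Town Tasting starts after Bridge Transfer ends; Bridge Transfer is clear from here.
Park Tasting starts after Old-Town Tasting ends; Old-Town Tasting is clear from here.
Aquarium Break starts after Park Tasting ends; Park Tasting is clear from here.
Park Tour starts exactly when Aquarium Break ends (back-to-back, no overlap); Aquarium Break is clear from here.
Castle Break starts after Park Tour ends.
Every pair is clear; the schedule has no overlaps.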